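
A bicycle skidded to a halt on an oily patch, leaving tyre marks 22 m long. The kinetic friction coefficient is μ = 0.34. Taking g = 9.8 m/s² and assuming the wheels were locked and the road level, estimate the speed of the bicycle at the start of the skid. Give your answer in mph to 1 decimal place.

Initial speed ≈ 27.1 mph

Deceleration a = μg = 0.34 × 9.8 = 3.332 m/s².
v = √(2a·d) = √(2 × 3.332 × 22) = √146.608 = 12.1082 m/s.
= 12.1082 ÷ 0.44704 = 27.085 mph.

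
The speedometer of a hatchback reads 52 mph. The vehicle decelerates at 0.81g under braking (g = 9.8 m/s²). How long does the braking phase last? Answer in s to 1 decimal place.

52 mph × 0.44704 = 23.2461 m/s.
a = 0.81 × 9.8 = 7.938 m/s².
Braking time = v/a = 23.2461 / 7.938 = 2.928 s.

Braking time ≈ 2.9 s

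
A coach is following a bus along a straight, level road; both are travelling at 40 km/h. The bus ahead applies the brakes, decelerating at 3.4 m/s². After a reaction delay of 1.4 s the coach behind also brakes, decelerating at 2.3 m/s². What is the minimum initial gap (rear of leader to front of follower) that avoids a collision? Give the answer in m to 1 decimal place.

Minimum gap ≈ 24.2 m

40 km/h ÷ 3.6 = 11.1111 m/s.
Leader travels v²/(2a_L) = 123.457 / 6.800 = 18.155 m before stopping.
Follower covers v·t_r = 11.1111 × 1.4 = 15.556 m while reacting, then v²/(2a_F) = 123.457 / 4.600 = 26.838 m while braking, for a total of 15.556 + 26.838 = 42.394 m.
Since a_F ≤ a_L and the follower starts braking later, the follower is never slower than the leader, so the closest approach is when both have stopped.
Minimum gap = 42.394 − 18.155 = 24.239 m.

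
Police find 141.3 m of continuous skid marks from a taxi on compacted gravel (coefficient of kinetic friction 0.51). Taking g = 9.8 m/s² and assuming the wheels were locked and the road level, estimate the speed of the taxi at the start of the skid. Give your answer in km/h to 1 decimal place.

Deceleration a = μg = 0.51 × 9.8 = 4.998 m/s².
v = √(2a·d) = √(2 × 4.998 × 141.3) = √1412.435 = 37.5824 m/s.
= 37.5824 × 3.6 = 135.297 km/h.

Initial speed ≈ 135.3 km/h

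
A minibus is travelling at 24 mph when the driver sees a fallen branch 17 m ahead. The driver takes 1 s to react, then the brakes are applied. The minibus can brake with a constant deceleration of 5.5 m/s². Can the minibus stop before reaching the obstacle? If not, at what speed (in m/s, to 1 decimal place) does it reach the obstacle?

24 mph × 0.44704 = 10.7290 m/s.
Reaction distance = 10.7290 × 1 = 10.729 m.
Braking distance needed to stop: v²/(2a) = 115.111 / 11.000 = 10.465 m, so total needed = 10.729 + 10.465 = 21.194 m > 17 m — it cannot stop.
Distance remaining when braking begins: 17 − 10.729 = 6.271 m.
v² = v₀² − 2a·d = 115.111 − 2 × 5.500 × 6.271 = 46.130 m²/s².
v = √46.130 = 6.792 m/s.

No — it strikes the obstacle at 6.8 m/s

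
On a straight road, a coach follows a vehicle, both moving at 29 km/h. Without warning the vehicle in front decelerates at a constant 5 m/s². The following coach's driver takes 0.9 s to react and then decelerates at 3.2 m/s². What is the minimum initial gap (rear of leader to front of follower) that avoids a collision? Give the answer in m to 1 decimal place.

Minimum gap ≈ 10.9 m

29 km/h ÷ 3.6 = 8.0556 m/s.
Leader travels v²/(2a_L) = 64.893 / 10.000 = 6.489 m before stopping.
Follower covers v·t_r = 8.0556 × 0.9 = 7.250 m while reacting, then v²/(2a_F) = 64.893 / 6.400 = 10.140 m while braking, for a total of 7.250 + 10.140 = 17.390 m.
Since a_F ≤ a_L and the follower starts braking later, the follower is never slower than the leader, so the closest approach is when both have stopped.
Minimum gap = 17.390 − 6.489 = 10.901 m.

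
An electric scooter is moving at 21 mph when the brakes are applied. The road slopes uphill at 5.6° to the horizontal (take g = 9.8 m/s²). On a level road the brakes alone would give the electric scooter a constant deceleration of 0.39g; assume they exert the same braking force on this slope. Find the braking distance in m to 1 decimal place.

Braking distance ≈ 9.2 m

21 mph × 0.44704 = 9.3878 m/s.
a = 0.39 × 9.8 = 3.822 m/s².
Gravity along the uphill slope adds to the braking deceleration: a_eff = 3.822 + 9.8·sin 5.6° = 3.822 + 0.956 = 4.778 m/s².
Braking distance = v²/(2a) = 9.3878² / (2 × 4.778) = 88.131 / 9.556 = 9.223 m.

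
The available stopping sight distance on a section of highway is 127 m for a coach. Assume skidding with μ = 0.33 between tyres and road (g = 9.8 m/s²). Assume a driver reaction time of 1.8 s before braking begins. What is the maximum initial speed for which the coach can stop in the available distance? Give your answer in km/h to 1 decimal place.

Maximum speed ≈ 84.3 km/h

a = μg = 0.33 × 9.8 = 3.234 m/s².
Stopping distance: v·t_r + v²/(2a) = 127 with t_r = 1.8 s and a = 3.234 m/s².
So v² + 11.642 v − 821.44 = 0.
Positive root: v = −a·t_r + √((a·t_r)² + 2a·d) = −5.821 + √(33.884 + 821.44) = 23.4249 m/s.
23.4249 m/s × 3.6 = 84.330 km/h.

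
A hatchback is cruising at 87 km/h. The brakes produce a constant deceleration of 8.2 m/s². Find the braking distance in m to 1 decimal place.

Braking distance ≈ 35.6 m

87 km/h ÷ 3.6 = 24.1667 m/s.
Braking distance = v²/(2a) = 24.1667² / (2 × 8.200) = 584.029 / 16.400 = 35.612 m.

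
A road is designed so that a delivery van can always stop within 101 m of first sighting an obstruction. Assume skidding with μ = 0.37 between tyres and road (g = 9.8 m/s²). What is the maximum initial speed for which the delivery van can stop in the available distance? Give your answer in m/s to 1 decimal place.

Maximum speed ≈ 27.1 m/s

a = μg = 0.37 × 9.8 = 3.626 m/s².
v²/(2a) = d ⇒ v = √(2 × 3.626 × 101) = √732.45 = 27.0638 m/s.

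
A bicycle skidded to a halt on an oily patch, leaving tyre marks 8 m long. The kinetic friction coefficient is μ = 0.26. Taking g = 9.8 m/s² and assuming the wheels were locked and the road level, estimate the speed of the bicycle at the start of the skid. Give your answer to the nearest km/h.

Initial speed ≈ 23 km/h

Deceleration a = μg = 0.26 × 9.8 = 2.548 m/s².
v = √(2a·d) = √(2 × 2.548 × 8) = √40.768 = 6.3850 m/s.
= 6.3850 × 3.6 = 22.986 km/h.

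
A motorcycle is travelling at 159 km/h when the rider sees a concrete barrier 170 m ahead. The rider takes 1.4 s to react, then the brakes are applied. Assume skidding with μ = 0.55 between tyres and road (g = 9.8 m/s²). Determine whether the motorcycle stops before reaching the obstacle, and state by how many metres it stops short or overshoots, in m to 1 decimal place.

No — it overshoots by 72.8 m

159 km/h ÷ 3.6 = 44.1667 m/s.
a = μg = 0.55 × 9.8 = 5.390 m/s².
Reaction distance = 44.1667 × 1.4 = 61.833 m.
Braking distance = v²/(2a) = 1950.697 / 10.780 = 180.955 m.
Total stopping distance = 61.833 + 180.955 = 242.788 m, vs 170 m available — it cannot stop in time and overshoots by 242.788 − 170 = 72.788 m.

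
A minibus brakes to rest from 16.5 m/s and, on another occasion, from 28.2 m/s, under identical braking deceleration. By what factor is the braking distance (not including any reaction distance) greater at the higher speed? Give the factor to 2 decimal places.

Braking distance d = v²/(2a), so with a fixed, d ∝ v².
Factor = (28.2/16.5)² = 1.7091² = 2.9210.

Factor ≈ 2.92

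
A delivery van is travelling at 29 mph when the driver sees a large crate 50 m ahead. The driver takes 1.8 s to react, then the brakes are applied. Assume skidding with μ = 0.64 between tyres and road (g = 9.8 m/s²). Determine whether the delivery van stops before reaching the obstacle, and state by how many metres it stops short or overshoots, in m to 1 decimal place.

29 mph × 0.44704 = 12.9642 m/s.
a = μg = 0.64 × 9.8 = 6.272 m/s².
Reaction distance = 12.9642 × 1.8 = 23.336 m.
Braking distance = v²/(2a) = 168.070 / 12.544 = 13.398 m.
Total stopping distance = 23.336 + 13.398 = 36.734 m, vs 50 m available — it stops with 50 − 36.734 = 13.266 m to spare.

Yes — it stops 13.3 m short of the obstacle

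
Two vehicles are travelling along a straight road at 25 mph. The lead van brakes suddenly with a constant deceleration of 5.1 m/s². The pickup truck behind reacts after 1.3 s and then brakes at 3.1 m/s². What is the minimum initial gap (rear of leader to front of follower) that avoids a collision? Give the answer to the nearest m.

Minimum gap ≈ 22 m

25 mph × 0.44704 = 11.1760 m/s.
Leader travels v²/(2a_L) = 124.903 / 10.200 = 12.245 m before stopping.
Follower covers v·t_r = 11.1760 × 1.3 = 14.529 m while reacting, then v²/(2a_F) = 124.903 / 6.200 = 20.146 m while braking, for a total of 14.529 + 20.146 = 34.675 m.
Since a_F ≤ a_L and the follower starts braking later, the follower is never slower than the leader, so the closest approach is when both have stopped.
Minimum gap = 34.675 − 12.245 = 22.430 m.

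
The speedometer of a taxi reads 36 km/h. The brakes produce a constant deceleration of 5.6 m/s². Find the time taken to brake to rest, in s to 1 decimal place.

36 km/h ÷ 3.6 = 10.0000 m/s.
Braking time = v/a = 10.0000 / 5.600 = 1.786 s.

Braking time ≈ 1.8 s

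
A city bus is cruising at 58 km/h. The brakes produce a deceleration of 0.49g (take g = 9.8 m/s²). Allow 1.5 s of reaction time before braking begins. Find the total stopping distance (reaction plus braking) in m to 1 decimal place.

58 km/h ÷ 3.6 = 16.1111 m/s.
a = 0.49 × 9.8 = 4.802 m/s².
Reaction distance = v·t_r = 16.1111 × 1.5 = 24.167 m.
Braking distance = v²/(2a) = 16.1111² / (2 × 4.802) = 259.568 / 9.604 = 27.027 m.
Total = 24.167 + 27.027 = 51.194 m.

Total stopping distance ≈ 51.2 m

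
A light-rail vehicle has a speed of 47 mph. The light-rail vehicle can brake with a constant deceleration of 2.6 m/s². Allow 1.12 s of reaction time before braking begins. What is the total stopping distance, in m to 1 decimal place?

Total stopping distance ≈ 108.4 m

47 mph × 0.44704 = 21.0109 m/s.
Reaction distance = v·t_r = 21.0109 × 1.12 = 23.532 m.
Braking distance = v²/(2a) = 21.0109² / (2 × 2.600) = 441.458 / 5.200 = 84.896 m.
Total = 23.532 + 84.896 = 108.428 m.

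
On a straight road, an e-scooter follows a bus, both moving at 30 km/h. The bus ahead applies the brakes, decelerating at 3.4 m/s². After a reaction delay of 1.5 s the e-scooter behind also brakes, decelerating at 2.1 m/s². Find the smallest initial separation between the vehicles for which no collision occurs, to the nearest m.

Minimum gap ≈ 19 m

30 km/h ÷ 3.6 = 8.3333 m/s.
Leader travels v²/(2a_L) = 69.444 / 6.800 = 10.212 m before stopping.
Follower covers v·t_r = 8.3333 × 1.5 = 12.500 m while reacting, then v²/(2a_F) = 69.444 / 4.200 = 16.534 m while braking, for a total of 12.500 + 16.534 = 29.034 m.
Since a_F ≤ a_L and the follower starts braking later, the follower is never slower than the leader, so the closest approach is when both have stopped.
Minimum gap = 29.034 − 10.212 = 18.822 m.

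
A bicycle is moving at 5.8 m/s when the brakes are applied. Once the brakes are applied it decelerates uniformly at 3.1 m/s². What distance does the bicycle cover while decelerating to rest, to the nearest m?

Braking distance ≈ 5 m

Braking distance = v²/(2a) = 5.8000² / (2 × 3.100) = 33.640 / 6.200 = 5.426 m.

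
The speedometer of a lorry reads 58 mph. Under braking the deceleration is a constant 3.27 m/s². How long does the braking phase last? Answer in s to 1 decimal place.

Braking time ≈ 7.9 s

58 mph × 0.44704 = 25.9283 m/s.
Braking time = v/a = 25.9283 / 3.270 = 7.929 s.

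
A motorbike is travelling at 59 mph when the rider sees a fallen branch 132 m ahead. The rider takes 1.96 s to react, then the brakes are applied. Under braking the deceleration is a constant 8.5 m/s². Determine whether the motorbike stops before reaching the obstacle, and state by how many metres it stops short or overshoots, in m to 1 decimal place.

59 mph × 0.44704 = 26.3754 m/s.
Reaction distance = 26.3754 × 1.96 = 51.696 m.
Braking distance = v²/(2a) = 695.662 / 17.000 = 40.921 m.
Total stopping distance = 51.696 + 40.921 = 92.617 m, vs 132 m available — it stops with 132 − 92.617 = 39.383 m to spare.

Yes — it stops 39.4 m short of the obstacle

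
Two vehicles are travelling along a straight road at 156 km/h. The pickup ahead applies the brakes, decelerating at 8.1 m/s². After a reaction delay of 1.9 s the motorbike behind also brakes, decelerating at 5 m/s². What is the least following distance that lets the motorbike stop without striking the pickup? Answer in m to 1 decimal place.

Minimum gap ≈ 154.2 m

156 km/h ÷ 3.6 = 43.3333 m/s.
Leader travels v²/(2a_L) = 1877.775 / 16.200 = 115.912 m before stopping.
Follower covers v·t_r = 43.3333 × 1.9 = 82.333 m while reacting, then v²/(2a_F) = 1877.775 / 10.000 = 187.778 m while braking, for a total of 82.333 + 187.778 = 270.111 m.
Since a_F ≤ a_L and the follower starts braking later, the follower is never slower than the leader, so the closest approach is when both have stopped.
Minimum gap = 270.111 − 115.912 = 154.199 m.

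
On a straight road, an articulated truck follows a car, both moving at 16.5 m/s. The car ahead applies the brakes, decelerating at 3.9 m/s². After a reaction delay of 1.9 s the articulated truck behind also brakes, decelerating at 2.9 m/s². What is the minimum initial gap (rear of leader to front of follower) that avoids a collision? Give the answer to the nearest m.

Minimum gap ≈ 43 m

Leader travels v²/(2a_L) = 272.250 / 7.800 = 34.904 m before stopping.
Follower covers v·t_r = 16.5000 × 1.9 = 31.350 m while reacting, then v²/(2a_F) = 272.250 / 5.800 = 46.940 m while braking, for a total of 31.350 + 46.940 = 78.290 m.
Since a_F ≤ a_L and the follower starts braking later, the follower is never slower than the leader, so the closest approach is when both have stopped.
Minimum gap = 78.290 − 34.904 = 43.386 m.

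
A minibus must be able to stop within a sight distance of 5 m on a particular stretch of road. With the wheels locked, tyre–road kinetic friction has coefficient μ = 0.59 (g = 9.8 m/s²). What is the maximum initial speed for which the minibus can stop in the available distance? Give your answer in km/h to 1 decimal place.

a = μg = 0.59 × 9.8 = 5.782 m/s².
v²/(2a) = d ⇒ v = √(2 × 5.782 × 5) = √57.82 = 7.6039 m/s.
7.6039 m/s × 3.6 = 27.374 km/h.

Maximum speed ≈ 27.4 km/h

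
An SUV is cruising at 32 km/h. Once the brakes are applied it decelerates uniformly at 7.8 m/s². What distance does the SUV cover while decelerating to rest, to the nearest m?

Braking distance ≈ 5 m

32 km/h ÷ 3.6 = 8.8889 m/s.
Braking distance = v²/(2a) = 8.8889² / (2 × 7.800) = 79.013 / 15.600 = 5.065 m.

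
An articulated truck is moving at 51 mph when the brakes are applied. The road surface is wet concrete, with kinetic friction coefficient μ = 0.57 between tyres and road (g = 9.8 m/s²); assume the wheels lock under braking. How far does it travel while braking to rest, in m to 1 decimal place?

51 mph × 0.44704 = 22.7990 m/s.
a = μg = 0.57 × 9.8 = 5.586 m/s².
Braking distance = v²/(2a) = 22.7990² / (2 × 5.586) = 519.794 / 11.172 = 46.526 m.

Braking distance ≈ 46.5 m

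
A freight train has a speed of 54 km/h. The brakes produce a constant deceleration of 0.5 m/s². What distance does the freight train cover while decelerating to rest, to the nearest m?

Braking distance ≈ 225 m

54 km/h ÷ 3.6 = 15.0000 m/s.
Braking distance = v²/(2a) = 15.0000² / (2 × 0.500) = 225.000 / 1.000 = 225.000 m.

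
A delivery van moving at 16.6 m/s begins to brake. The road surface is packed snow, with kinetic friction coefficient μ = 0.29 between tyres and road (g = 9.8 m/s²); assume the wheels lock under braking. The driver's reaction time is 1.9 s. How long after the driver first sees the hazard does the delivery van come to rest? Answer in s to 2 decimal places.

Total time ≈ 7.74 s

a = μg = 0.29 × 9.8 = 2.842 m/s².
Braking time = v/a = 16.6000 / 2.842 = 5.841 s.
Total = 1.9 + 5.841 = 7.741 s.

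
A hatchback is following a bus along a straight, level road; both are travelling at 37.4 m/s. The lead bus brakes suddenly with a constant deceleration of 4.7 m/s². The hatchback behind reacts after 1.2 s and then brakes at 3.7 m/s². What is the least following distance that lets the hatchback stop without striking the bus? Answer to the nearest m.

Leader travels v²/(2a_L) = 1398.760 / 9.400 = 148.804 m before stopping.
Follower covers v·t_r = 37.4000 × 1.2 = 44.880 m while reacting, then v²/(2a_F) = 1398.760 / 7.400 = 189.022 m while braking, for a total of 44.880 + 189.022 = 233.902 m.
Since a_F ≤ a_L and the follower starts braking later, the follower is never slower than the leader, so the closest approach is when both have stopped.
Minimum gap = 233.902 − 148.804 = 85.098 m.

Minimum gap ≈ 85 m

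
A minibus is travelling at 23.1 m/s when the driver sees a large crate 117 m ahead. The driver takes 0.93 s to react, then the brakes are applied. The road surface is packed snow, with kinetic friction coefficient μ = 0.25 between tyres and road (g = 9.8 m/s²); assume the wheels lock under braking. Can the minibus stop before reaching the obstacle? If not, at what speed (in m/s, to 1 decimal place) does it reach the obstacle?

a = μg = 0.25 × 9.8 = 2.450 m/s².
Reaction distance = 23.1000 × 0.93 = 21.483 m.
Braking distance needed to stop: v²/(2a) = 533.610 / 4.900 = 108.900 m, so total needed = 21.483 + 108.900 = 130.383 m > 117 m — it cannot stop.
Distance remaining when braking begins: 117 − 21.483 = 95.517 m.
v² = v₀² − 2a·d = 533.610 − 2 × 2.450 × 95.517 = 65.577 m²/s².
v = √65.577 = 8.098 m/s.

No — it strikes the obstacle at 8.1 m/s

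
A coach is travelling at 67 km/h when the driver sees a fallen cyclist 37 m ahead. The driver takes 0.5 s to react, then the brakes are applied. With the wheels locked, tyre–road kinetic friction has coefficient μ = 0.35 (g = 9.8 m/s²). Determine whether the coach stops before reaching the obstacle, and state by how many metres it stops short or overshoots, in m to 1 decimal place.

67 km/h ÷ 3.6 = 18.6111 m/s.
a = μg = 0.35 × 9.8 = 3.430 m/s².
Reaction distance = 18.6111 × 0.5 = 9.306 m.
Braking distance = v²/(2a) = 346.373 / 6.860 = 50.492 m.
Total stopping distance = 9.306 + 50.492 = 59.798 m, vs 37 m available — it cannot stop in time and overshoots by 59.798 − 37 = 22.798 m.

No — it overshoots by 22.8 m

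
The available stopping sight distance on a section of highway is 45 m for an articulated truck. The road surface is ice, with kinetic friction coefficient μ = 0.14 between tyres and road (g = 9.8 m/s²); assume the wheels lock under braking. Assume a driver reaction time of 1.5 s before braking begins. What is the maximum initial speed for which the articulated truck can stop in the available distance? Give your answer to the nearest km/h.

a = μg = 0.14 × 9.8 = 1.372 m/s².
Stopping distance: v·t_r + v²/(2a) = 45 with t_r = 1.5 s and a = 1.372 m/s².
So v² + 4.116 v − 123.48 = 0.
Positive root: v = −a·t_r + √((a·t_r)² + 2a·d) = −2.058 + √(4.235 + 123.48) = 9.2431 m/s.
9.2431 m/s × 3.6 = 33.275 km/h.

Maximum speed ≈ 33 km/h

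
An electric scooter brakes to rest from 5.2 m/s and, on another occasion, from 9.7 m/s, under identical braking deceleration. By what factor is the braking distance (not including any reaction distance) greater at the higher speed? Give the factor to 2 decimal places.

Factor ≈ 3.48

Braking distance d = v²/(2a), so with a fixed, d ∝ v².
Factor = (9.7/5.2)² = 1.8654² = 3.4797.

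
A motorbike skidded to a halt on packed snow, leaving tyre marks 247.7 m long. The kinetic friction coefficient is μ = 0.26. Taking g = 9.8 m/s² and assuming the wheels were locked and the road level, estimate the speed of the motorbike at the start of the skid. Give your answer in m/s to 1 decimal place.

Deceleration a = μg = 0.26 × 9.8 = 2.548 m/s².
v = √(2a·d) = √(2 × 2.548 × 247.7) = √1262.279 = 35.5286 m/s.

Initial speed ≈ 35.5 m/s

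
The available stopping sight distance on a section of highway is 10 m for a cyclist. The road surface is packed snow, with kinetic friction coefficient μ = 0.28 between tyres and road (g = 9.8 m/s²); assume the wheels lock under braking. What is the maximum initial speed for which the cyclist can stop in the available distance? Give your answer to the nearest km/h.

Maximum speed ≈ 27 km/h

a = μg = 0.28 × 9.8 = 2.744 m/s².
v²/(2a) = d ⇒ v = √(2 × 2.744 × 10) = √54.88 = 7.4081 m/s.
7.4081 m/s × 3.6 = 26.669 km/h.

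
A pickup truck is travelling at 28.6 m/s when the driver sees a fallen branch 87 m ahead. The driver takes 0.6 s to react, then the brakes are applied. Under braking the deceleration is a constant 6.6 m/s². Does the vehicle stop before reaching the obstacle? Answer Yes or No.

Yes

Reaction distance = 28.6000 × 0.6 = 17.160 m.
Braking distance = v²/(2a) = 817.960 / 13.200 = 61.967 m.
Total stopping distance = 17.160 + 61.967 = 79.127 m, vs 87 m available — it stops with 87 − 79.127 = 7.873 m to spare.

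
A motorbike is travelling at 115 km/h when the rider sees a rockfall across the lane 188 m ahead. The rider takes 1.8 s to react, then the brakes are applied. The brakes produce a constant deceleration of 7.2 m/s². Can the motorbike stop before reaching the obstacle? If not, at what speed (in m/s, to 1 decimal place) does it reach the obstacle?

115 km/h ÷ 3.6 = 31.9444 m/s.
Reaction distance = 31.9444 × 1.8 = 57.500 m.
Braking distance = v²/(2a) = 1020.445 / 14.400 = 70.864 m.
Total stopping distance = 57.500 + 70.864 = 128.364 m, vs 188 m available — it stops with 188 − 128.364 = 59.636 m to spare.

Yes — it stops about 59.6 m short of the obstacle, so it never reaches it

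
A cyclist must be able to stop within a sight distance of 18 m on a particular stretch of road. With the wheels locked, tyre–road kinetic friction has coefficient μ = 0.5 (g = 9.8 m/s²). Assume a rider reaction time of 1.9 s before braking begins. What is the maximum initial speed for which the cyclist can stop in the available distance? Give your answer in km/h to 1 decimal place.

Maximum speed ≈ 24.9 km/h

a = μg = 0.5 × 9.8 = 4.900 m/s².
Stopping distance: v·t_r + v²/(2a) = 18 with t_r = 1.9 s and a = 4.900 m/s².
So v² + 18.620 v − 176.40 = 0.
Positive root: v = −a·t_r + √((a·t_r)² + 2a·d) = −9.310 + √(86.676 + 176.40) = 6.9096 m/s.
6.9096 m/s × 3.6 = 24.875 km/h.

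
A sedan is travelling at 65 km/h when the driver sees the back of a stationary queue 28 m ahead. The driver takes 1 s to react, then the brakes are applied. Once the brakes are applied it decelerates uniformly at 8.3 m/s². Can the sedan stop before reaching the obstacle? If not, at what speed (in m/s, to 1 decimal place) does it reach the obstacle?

65 km/h ÷ 3.6 = 18.0556 m/s.
Reaction distance = 18.0556 × 1 = 18.056 m.
Braking distance needed to stop: v²/(2a) = 326.005 / 16.600 = 19.639 m, so total needed = 18.056 + 19.639 = 37.695 m > 28 m — it cannot stop.
Distance remaining when braking begins: 28 − 18.056 = 9.944 m.
v² = v₀² − 2a·d = 326.005 − 2 × 8.300 × 9.944 = 160.935 m²/s².
v = √160.935 = 12.686 m/s.

No — it strikes the obstacle at 12.7 m/s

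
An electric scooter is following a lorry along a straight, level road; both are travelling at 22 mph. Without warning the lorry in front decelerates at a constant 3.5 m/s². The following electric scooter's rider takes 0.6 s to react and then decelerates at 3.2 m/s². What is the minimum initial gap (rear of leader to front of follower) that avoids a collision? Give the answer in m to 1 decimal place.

Minimum gap ≈ 7.2 m

22 mph × 0.44704 = 9.8349 m/s.
Leader travels v²/(2a_L) = 96.725 / 7.000 = 13.818 m before stopping.
Follower covers v·t_r = 9.8349 × 0.6 = 5.901 m while reacting, then v²/(2a_F) = 96.725 / 6.400 = 15.113 m while braking, for a total of 5.901 + 15.113 = 21.014 m.
Since a_F ≤ a_L and the follower starts braking later, the follower is never slower than the leader, so the closest approach is when both have stopped.
Minimum gap = 21.014 − 13.818 = 7.196 m.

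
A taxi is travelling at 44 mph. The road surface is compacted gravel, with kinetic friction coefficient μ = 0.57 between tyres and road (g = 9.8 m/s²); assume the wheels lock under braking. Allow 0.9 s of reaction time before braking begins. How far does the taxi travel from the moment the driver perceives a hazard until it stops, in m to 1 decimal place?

Total stopping distance ≈ 52.3 m

44 mph × 0.44704 = 19.6698 m/s.
a = μg = 0.57 × 9.8 = 5.586 m/s².
Reaction distance = v·t_r = 19.6698 × 0.9 = 17.703 m.
Braking distance = v²/(2a) = 19.6698² / (2 × 5.586) = 386.901 / 11.172 = 34.631 m.
Total = 17.703 + 34.631 = 52.334 m.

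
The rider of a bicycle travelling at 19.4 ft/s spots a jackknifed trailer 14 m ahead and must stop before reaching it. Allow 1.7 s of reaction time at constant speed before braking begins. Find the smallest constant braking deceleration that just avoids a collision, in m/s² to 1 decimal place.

Required deceleration ≈ 4.4 m/s²

19.4 ft/s × 0.3048 = 5.9131 m/s.
Distance covered during reaction = 5.9131 × 1.7 = 10.052 m.
Distance available for braking: 14 − 10.052 = 3.948 m.
v² = 2a·d ⇒ a = v²/(2d) = 5.9131² / (2 × 3.948) = 34.965 / 7.896 = 4.4282 m/s².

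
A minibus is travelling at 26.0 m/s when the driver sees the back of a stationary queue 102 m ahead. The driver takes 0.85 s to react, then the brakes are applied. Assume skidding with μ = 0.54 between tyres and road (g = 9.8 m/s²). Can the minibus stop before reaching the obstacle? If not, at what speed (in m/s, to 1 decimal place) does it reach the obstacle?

Yes — it stops about 16.0 m short of the obstacle, so it never reaches it

a = μg = 0.54 × 9.8 = 5.292 m/s².
Reaction distance = 26.0000 × 0.85 = 22.100 m.
Braking distance = v²/(2a) = 676.000 / 10.584 = 63.870 m.
Total stopping distance = 22.100 + 63.870 = 85.970 m, vs 102 m available — it stops with 102 − 85.970 = 16.030 m to spare.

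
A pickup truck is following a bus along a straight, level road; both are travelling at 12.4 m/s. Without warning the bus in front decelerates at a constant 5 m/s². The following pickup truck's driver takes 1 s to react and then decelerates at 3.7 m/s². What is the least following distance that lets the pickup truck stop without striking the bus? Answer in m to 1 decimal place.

Minimum gap ≈ 17.8 m

Leader travels v²/(2a_L) = 153.760 / 10.000 = 15.376 m before stopping.
Follower covers v·t_r = 12.4000 × 1 = 12.400 m while reacting, then v²/(2a_F) = 153.760 / 7.400 = 20.778 m while braking, for a total of 12.400 + 20.778 = 33.178 m.
Since a_F ≤ a_L and the follower starts braking later, the follower is never slower than the leader, so the closest approach is when both have stopped.
Minimum gap = 33.178 − 15.376 = 17.802 m.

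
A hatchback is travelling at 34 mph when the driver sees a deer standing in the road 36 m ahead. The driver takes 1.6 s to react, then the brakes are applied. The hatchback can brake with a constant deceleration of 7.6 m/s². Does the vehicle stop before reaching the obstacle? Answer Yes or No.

No

34 mph × 0.44704 = 15.1994 m/s.
Reaction distance = 15.1994 × 1.6 = 24.319 m.
Braking distance = v²/(2a) = 231.022 / 15.200 = 15.199 m.
Total stopping distance = 24.319 + 15.199 = 39.518 m, vs 36 m available — it cannot stop in time and overshoots by 39.518 − 36 = 3.518 m.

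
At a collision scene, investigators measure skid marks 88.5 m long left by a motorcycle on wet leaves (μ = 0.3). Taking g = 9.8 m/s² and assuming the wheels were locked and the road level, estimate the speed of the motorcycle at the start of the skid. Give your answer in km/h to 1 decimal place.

Deceleration a = μg = 0.3 × 9.8 = 2.940 m/s².
v = √(2a·d) = √(2 × 2.940 × 88.5) = √520.380 = 22.8118 m/s.
= 22.8118 × 3.6 = 82.122 km/h.

Initial speed ≈ 82.1 km/h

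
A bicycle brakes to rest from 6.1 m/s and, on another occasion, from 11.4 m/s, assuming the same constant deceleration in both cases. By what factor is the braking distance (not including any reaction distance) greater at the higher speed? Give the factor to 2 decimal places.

Braking distance d = v²/(2a), so with a fixed, d ∝ v².
Factor = (11.4/6.1)² = 1.8689² = 3.4928.

Factor ≈ 3.49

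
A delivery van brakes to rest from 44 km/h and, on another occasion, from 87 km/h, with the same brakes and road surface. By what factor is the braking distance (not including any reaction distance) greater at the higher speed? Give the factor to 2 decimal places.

Factor ≈ 3.91

Braking distance d = v²/(2a), so with a fixed, d ∝ v².
Factor = (87/44)² = 1.9773² = 3.9097.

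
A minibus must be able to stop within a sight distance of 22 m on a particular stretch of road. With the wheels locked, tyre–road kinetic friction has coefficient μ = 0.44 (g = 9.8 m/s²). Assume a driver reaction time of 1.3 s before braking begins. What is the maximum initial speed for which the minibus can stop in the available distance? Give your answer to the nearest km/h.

Maximum speed ≈ 33 km/h

a = μg = 0.44 × 9.8 = 4.312 m/s².
Stopping distance: v·t_r + v²/(2a) = 22 with t_r = 1.3 s and a = 4.312 m/s².
So v² + 11.211 v − 189.73 = 0.
Positive root: v = −a·t_r + √((a·t_r)² + 2a·d) = −5.606 + √(31.427 + 189.73) = 9.2653 m/s.
9.2653 m/s × 3.6 = 33.355 km/h.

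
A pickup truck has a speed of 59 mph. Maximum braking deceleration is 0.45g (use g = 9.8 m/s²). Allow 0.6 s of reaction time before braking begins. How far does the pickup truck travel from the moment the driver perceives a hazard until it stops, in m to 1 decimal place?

59 mph × 0.44704 = 26.3754 m/s.
a = 0.45 × 9.8 = 4.410 m/s².
Reaction distance = v·t_r = 26.3754 × 0.6 = 15.825 m.
Braking distance = v²/(2a) = 26.3754² / (2 × 4.410) = 695.662 / 8.820 = 78.873 m.
Total = 15.825 + 78.873 = 94.698 m.

Total stopping distance ≈ 94.7 m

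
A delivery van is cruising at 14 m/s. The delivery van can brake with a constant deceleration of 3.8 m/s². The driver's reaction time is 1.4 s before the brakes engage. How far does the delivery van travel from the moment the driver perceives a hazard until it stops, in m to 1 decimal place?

Reaction distance = v·t_r = 14.0000 × 1.4 = 19.600 m.
Braking distance = v²/(2a) = 14.0000² / (2 × 3.800) = 196.000 / 7.600 = 25.789 m.
Total = 19.600 + 25.789 = 45.389 m.

Total stopping distance ≈ 45.4 m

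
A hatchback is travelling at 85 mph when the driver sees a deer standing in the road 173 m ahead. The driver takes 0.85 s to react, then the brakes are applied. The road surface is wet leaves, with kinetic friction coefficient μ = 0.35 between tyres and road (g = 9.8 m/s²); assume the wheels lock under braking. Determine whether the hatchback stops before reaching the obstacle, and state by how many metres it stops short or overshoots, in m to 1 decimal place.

85 mph × 0.44704 = 37.9984 m/s.
a = μg = 0.35 × 9.8 = 3.430 m/s².
Reaction distance = 37.9984 × 0.85 = 32.299 m.
Braking distance = v²/(2a) = 1443.878 / 6.860 = 210.478 m.
Total stopping distance = 32.299 + 210.478 = 242.777 m, vs 173 m available — it cannot stop in time and overshoots by 242.777 − 173 = 69.777 m.

No — it overshoots by 69.8 m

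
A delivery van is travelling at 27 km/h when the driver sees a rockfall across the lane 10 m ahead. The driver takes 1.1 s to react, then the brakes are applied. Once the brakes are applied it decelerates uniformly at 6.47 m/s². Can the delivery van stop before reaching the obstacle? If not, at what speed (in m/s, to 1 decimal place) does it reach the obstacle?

27 km/h ÷ 3.6 = 7.5000 m/s.
Reaction distance = 7.5000 × 1.1 = 8.250 m.
Braking distance needed to stop: v²/(2a) = 56.250 / 12.940 = 4.347 m, so total needed = 8.250 + 4.347 = 12.597 m > 10 m — it cannot stop.
Distance remaining when braking begins: 10 − 8.250 = 1.750 m.
v² = v₀² − 2a·d = 56.250 − 2 × 6.470 × 1.750 = 33.605 m²/s².
v = √33.605 = 5.797 m/s.

No — it strikes the obstacle at 5.8 m/s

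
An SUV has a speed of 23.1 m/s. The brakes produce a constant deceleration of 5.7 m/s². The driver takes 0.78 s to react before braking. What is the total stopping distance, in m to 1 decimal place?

Total stopping distance ≈ 64.8 m

Reaction distance = v·t_r = 23.1000 × 0.78 = 18.018 m.
Braking distance = v²/(2a) = 23.1000² / (2 × 5.700) = 533.610 / 11.400 = 46.808 m.
Total = 18.018 + 46.808 = 64.826 m.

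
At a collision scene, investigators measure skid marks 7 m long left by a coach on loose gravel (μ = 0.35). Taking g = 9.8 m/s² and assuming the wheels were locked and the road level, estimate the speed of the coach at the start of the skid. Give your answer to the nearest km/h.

Initial speed ≈ 25 km/h

Deceleration a = μg = 0.35 × 9.8 = 3.430 m/s².
v = √(2a·d) = √(2 × 3.430 × 7) = √48.020 = 6.9296 m/s.
= 6.9296 × 3.6 = 24.947 km/h.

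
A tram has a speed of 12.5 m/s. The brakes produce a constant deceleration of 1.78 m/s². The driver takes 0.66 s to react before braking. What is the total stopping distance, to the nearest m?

Reaction distance = v·t_r = 12.5000 × 0.66 = 8.250 m.
Braking distance = v²/(2a) = 12.5000² / (2 × 1.780) = 156.250 / 3.560 = 43.890 m.
Total = 8.250 + 43.890 = 52.140 m.

Total stopping distance ≈ 52 m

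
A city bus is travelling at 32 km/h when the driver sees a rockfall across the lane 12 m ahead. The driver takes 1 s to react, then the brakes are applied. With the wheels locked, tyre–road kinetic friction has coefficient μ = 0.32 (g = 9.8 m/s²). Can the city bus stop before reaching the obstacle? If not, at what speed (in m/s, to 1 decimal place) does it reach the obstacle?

No — it strikes the obstacle at 7.7 m/s

32 km/h ÷ 3.6 = 8.8889 m/s.
a = μg = 0.32 × 9.8 = 3.136 m/s².
Reaction distance = 8.8889 × 1 = 8.889 m.
Braking distance needed to stop: v²/(2a) = 79.013 / 6.272 = 12.598 m, so total needed = 8.889 + 12.598 = 21.487 m > 12 m — it cannot stop.
Distance remaining when braking begins: 12 − 8.889 = 3.111 m.
v² = v₀² − 2a·d = 79.013 − 2 × 3.136 × 3.111 = 59.501 m²/s².
v = √59.501 = 7.714 m/s.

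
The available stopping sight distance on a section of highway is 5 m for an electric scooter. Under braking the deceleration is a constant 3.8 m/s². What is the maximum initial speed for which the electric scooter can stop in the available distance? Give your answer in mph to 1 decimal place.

Maximum speed ≈ 13.8 mph

v²/(2a) = d ⇒ v = √(2 × 3.800 × 5) = √38.00 = 6.1644 m/s.
6.1644 m/s ÷ 0.44704 = 13.789 mph.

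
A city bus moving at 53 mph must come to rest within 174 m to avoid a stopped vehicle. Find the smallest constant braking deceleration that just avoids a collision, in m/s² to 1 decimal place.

53 mph × 0.44704 = 23.6931 m/s.
v² = 2a·d ⇒ a = v²/(2d) = 23.6931² / (2 × 174.000) = 561.363 / 348.000 = 1.6131 m/s².

Required deceleration ≈ 1.6 m/s²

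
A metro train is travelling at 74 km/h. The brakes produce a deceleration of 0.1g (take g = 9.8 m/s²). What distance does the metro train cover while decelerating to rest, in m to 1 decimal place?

Braking distance ≈ 215.6 m

74 km/h ÷ 3.6 = 20.5556 m/s.
a = 0.1 × 9.8 = 0.980 m/s².
Braking distance = v²/(2a) = 20.5556² / (2 × 0.980) = 422.533 / 1.960 = 215.578 m.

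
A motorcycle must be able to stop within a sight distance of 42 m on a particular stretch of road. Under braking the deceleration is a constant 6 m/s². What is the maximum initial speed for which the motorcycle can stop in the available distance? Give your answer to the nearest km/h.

Maximum speed ≈ 81 km/h

v²/(2a) = d ⇒ v = √(2 × 6.000 × 42) = √504.00 = 22.4499 m/s.
22.4499 m/s × 3.6 = 80.820 km/h.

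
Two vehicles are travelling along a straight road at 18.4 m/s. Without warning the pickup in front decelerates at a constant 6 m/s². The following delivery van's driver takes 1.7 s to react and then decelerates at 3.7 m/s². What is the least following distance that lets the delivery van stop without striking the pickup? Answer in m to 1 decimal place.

Leader travels v²/(2a_L) = 338.560 / 12.000 = 28.213 m before stopping.
Follower covers v·t_r = 18.4000 × 1.7 = 31.280 m while reacting, then v²/(2a_F) = 338.560 / 7.400 = 45.751 m while braking, for a total of 31.280 + 45.751 = 77.031 m.
Since a_F ≤ a_L and the follower starts braking later, the follower is never slower than the leader, so the closest approach is when both have stopped.
Minimum gap = 77.031 − 28.213 = 48.818 m.

Minimum gap ≈ 48.8 m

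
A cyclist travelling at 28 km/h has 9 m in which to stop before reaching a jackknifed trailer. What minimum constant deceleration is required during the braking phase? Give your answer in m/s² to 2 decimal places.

28 km/h ÷ 3.6 = 7.7778 m/s.
v² = 2a·d ⇒ a = v²/(2d) = 7.7778² / (2 × 9.000) = 60.494 / 18.000 = 3.3608 m/s².

Required deceleration ≈ 3.36 m/s²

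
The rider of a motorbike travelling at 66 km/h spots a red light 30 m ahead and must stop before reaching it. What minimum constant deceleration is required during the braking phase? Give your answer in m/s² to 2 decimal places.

Required deceleration ≈ 5.60 m/s²

66 km/h ÷ 3.6 = 18.3333 m/s.
v² = 2a·d ⇒ a = v²/(2d) = 18.3333² / (2 × 30.000) = 336.110 / 60.000 = 5.6018 m/s².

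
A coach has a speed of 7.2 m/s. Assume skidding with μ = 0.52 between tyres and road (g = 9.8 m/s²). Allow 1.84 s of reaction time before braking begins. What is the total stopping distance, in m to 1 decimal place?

Total stopping distance ≈ 18.3 m

a = μg = 0.52 × 9.8 = 5.096 m/s².
Reaction distance = v·t_r = 7.2000 × 1.84 = 13.248 m.
Braking distance = v²/(2a) = 7.2000² / (2 × 5.096) = 51.840 / 10.192 = 5.086 m.
Total = 13.248 + 5.086 = 18.334 m.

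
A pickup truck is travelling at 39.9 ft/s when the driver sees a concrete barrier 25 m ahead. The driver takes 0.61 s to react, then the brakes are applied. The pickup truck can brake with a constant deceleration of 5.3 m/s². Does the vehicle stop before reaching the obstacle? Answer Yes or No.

39.9 ft/s × 0.3048 = 12.1615 m/s.
Reaction distance = 12.1615 × 0.61 = 7.419 m.
Braking distance = v²/(2a) = 147.902 / 10.600 = 13.953 m.
Total stopping distance = 7.419 + 13.953 = 21.372 m, vs 25 m available — it stops with 25 − 21.372 = 3.628 m to spare.

Yes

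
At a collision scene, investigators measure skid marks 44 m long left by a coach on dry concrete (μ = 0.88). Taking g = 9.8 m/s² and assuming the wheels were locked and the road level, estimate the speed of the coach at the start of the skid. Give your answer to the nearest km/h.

Initial speed ≈ 99 km/h

Deceleration a = μg = 0.88 × 9.8 = 8.624 m/s².
v = √(2a·d) = √(2 × 8.624 × 44) = √758.912 = 27.5484 m/s.
= 27.5484 × 3.6 = 99.174 km/h.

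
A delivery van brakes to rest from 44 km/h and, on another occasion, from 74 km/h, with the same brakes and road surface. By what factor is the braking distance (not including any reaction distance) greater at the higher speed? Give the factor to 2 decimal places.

Factor ≈ 2.83

Braking distance d = v²/(2a), so with a fixed, d ∝ v².
Factor = (74/44)² = 1.6818² = 2.8285.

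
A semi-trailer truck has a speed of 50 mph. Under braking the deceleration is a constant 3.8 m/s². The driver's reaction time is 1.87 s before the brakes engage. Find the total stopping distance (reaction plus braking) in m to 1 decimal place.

Total stopping distance ≈ 107.5 m

50 mph × 0.44704 = 22.3520 m/s.
Reaction distance = v·t_r = 22.3520 × 1.87 = 41.798 m.
Braking distance = v²/(2a) = 22.3520² / (2 × 3.800) = 499.612 / 7.600 = 65.738 m.
Total = 41.798 + 65.738 = 107.536 m.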